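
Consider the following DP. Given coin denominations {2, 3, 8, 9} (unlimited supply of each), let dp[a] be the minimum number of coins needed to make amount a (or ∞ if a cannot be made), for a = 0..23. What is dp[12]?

2

 a  0  1  2  3  4  5  6  7  8  9 10 11 12 13 14 15 16 17 18 19 20 21 22 23
dp  0  -  1  1  2  2  2  3  1  1  2  2  2  3  3  3  2  2  2  3  3  3  4  4
(- denotes ∞ / unreachable)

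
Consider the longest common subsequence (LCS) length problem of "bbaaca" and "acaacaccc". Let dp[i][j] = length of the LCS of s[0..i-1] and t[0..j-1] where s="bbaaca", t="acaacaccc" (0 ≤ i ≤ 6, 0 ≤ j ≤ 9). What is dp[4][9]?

2

   ''  a  c  a  a  c  a  c  c  c
''  0  0  0  0  0  0  0  0  0  0
 b  0  0  0  0  0  0  0  0  0  0
 b  0  0  0  0  0  0  0  0  0  0
 a  0  1  1  1  1  1  1  1  1  1
 a  0  1  1  2  2  2  2  2  2  2
 c  0  1  2  2  2  3  3  3  3  3
 a  0  1  2  3  3  3  4  4  4  4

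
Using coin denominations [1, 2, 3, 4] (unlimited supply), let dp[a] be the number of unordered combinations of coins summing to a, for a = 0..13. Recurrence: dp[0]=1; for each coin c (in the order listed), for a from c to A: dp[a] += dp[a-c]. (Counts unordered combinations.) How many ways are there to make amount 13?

after  coin     0     1     2     3     4     5     6     7     8     9    10    11    12    13
          1     1     1     1     1     1     1     1     1     1     1     1     1     1     1
          2     1     1     2     2     3     3     4     4     5     5     6     6     7     7
          3     1     1     2     3     4     5     7     8    10    12    14    16    19    21
          4     1     1     2     3     5     6     9    11    15    18    23    27    34    39

39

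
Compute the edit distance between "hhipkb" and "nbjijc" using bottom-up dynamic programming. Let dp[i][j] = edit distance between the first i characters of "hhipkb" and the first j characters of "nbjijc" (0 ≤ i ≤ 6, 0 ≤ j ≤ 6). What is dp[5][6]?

5

   ''  n  b  j  i  j  c
''  0  1  2  3  4  5  6
 h  1  1  2  3  4  5  6
 h  2  2  2  3  4  5  6
 i  3  3  3  3  3  4  5
 p  4  4  4  4  4  4  5
 k  5  5  5  5  5  5  5
 b  6  6  5  6  6  6  6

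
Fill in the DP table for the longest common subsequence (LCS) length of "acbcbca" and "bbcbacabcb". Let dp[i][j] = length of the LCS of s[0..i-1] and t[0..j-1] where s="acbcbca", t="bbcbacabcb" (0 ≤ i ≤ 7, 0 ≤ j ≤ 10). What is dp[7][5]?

   ''  b  b  c  b  a  c  a  b  c  b
''  0  0  0  0  0  0  0  0  0  0  0
 a  0  0  0  0  0  1  1  1  1  1  1
 c  0  0  0  1  1  1  2  2  2  2  2
 b  0  1  1  1  2  2  2  2  3  3  3
 c  0  1  1  2  2  2  3  3  3  4  4
 b  0  1  2  2  3  3  3  3  4  4  5
 c  0  1  2  3  3  3  4  4  4  5  5
 a  0  1  2  3  3  4  4  5  5  5  5

4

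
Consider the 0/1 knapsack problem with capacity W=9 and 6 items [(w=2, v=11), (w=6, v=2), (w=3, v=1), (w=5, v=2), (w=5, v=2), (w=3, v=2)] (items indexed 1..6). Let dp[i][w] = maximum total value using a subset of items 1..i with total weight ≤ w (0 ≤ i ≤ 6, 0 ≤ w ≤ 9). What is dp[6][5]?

13

i\w   0   1   2   3   4   5   6   7   8   9
  0   0   0   0   0   0   0   0   0   0   0
  1   0   0  11  11  11  11  11  11  11  11
  2   0   0  11  11  11  11  11  11  13  13
  3   0   0  11  11  11  12  12  12  13  13
  4   0   0  11  11  11  12  12  13  13  13
  5   0   0  11  11  11  12  12  13  13  13
  6   0   0  11  11  11  13  13  13  14  14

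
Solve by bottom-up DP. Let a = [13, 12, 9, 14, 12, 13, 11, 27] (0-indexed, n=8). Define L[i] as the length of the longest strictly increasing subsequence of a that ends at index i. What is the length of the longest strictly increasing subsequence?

4

   i    0    1    2    3    4    5    6    7
a[i]   13   12    9   14   12   13   11   27
L[i]    1    1    1    2    2    3    2    4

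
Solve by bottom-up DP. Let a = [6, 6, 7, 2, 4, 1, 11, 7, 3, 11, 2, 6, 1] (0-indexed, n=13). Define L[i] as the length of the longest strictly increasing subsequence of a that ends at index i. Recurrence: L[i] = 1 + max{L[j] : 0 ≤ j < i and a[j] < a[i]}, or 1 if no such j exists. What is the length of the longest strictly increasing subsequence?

4

   i    0    1    2    3    4    5    6    7    8    9   10   11   12
a[i]    6    6    7    2    4    1   11    7    3   11    2    6    1
L[i]    1    1    2    1    2    1    3    3    2    4    2    3    1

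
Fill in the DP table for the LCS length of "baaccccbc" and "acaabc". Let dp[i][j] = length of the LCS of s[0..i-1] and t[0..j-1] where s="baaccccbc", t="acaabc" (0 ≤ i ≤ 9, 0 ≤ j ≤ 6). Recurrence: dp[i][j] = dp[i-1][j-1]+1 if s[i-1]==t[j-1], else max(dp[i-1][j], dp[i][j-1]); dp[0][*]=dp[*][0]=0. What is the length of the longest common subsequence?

   ''  a  c  a  a  b  c
''  0  0  0  0  0  0  0
 b  0  0  0  0  0  1  1
 a  0  1  1  1  1  1  1
 a  0  1  1  2  2  2  2
 c  0  1  2  2  2  2  3
 c  0  1  2  2  2  2  3
 c  0  1  2  2  2  2  3
 c  0  1  2  2  2  2  3
 b  0  1  2  2  2  3  3
 c  0  1  2  2  2  3  4

4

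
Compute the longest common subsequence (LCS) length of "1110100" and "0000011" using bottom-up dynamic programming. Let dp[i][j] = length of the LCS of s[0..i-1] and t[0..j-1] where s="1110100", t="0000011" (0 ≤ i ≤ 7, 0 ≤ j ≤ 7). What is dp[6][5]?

   ''  0  0  0  0  0  1  1
''  0  0  0  0  0  0  0  0
 1  0  0  0  0  0  0  1  1
 1  0  0  0  0  0  0  1  2
 1  0  0  0  0  0  0  1  2
 0  0  1  1  1  1  1  1  2
 1  0  1  1  1  1  1  2  2
 0  0  1  2  2  2  2  2  2
 0  0  1  2  3  3  3  3  3

2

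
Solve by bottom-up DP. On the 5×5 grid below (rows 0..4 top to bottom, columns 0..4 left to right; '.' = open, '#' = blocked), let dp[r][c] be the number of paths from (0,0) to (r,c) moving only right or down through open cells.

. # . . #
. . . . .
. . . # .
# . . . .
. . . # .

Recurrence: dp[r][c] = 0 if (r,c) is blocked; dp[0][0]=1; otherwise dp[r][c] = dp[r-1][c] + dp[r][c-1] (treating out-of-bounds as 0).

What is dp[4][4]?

6

r\c   0   1   2   3   4
  0   1   0   0   0   0
  1   1   1   1   1   1
  2   1   2   3   0   1
  3   0   2   5   5   6
  4   0   2   7   0   6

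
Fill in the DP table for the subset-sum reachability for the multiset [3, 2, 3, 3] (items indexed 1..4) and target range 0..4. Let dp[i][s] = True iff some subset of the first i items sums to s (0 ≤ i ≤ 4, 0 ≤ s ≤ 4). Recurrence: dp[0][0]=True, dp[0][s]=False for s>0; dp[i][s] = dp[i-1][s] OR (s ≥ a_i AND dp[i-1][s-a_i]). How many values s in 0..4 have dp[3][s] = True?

3

i\s   0   1   2   3   4
  0   T   F   F   F   F
  1   T   F   F   T   F
  2   T   F   T   T   F
  3   T   F   T   T   F
  4   T   F   T   T   F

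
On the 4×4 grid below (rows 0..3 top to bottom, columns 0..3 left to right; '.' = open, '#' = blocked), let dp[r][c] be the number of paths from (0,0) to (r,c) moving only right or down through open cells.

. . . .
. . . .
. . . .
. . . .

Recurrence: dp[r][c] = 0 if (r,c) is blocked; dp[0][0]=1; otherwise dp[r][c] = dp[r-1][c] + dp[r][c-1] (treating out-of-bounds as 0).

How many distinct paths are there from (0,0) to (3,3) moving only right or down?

r\c   0   1   2   3
  0   1   1   1   1
  1   1   2   3   4
  2   1   3   6  10
  3   1   4  10  20

20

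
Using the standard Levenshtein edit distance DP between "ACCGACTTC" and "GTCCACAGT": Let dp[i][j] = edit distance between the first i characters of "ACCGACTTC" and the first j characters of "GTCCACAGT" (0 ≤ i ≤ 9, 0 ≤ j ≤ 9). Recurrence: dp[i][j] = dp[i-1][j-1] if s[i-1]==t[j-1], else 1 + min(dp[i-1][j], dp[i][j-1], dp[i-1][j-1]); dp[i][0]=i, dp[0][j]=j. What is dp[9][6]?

   ''  G  T  C  C  A  C  A  G  T
''  0  1  2  3  4  5  6  7  8  9
 A  1  1  2  3  4  4  5  6  7  8
 C  2  2  2  2  3  4  4  5  6  7
 C  3  3  3  2  2  3  4  5  6  7
 G  4  3  4  3  3  3  4  5  5  6
 A  5  4  4  4  4  3  4  4  5  6
 C  6  5  5  4  4  4  3  4  5  6
 T  7  6  5  5  5  5  4  4  5  5
 T  8  7  6  6  6  6  5  5  5  5
 C  9  8  7  6  6  7  6  6  6  6

6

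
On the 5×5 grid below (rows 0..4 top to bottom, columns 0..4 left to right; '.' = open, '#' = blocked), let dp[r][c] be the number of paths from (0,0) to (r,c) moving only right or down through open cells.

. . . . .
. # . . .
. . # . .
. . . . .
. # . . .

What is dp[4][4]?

15

r\c   0   1   2   3   4
  0   1   1   1   1   1
  1   1   0   1   2   3
  2   1   1   0   2   5
  3   1   2   2   4   9
  4   1   0   2   6  15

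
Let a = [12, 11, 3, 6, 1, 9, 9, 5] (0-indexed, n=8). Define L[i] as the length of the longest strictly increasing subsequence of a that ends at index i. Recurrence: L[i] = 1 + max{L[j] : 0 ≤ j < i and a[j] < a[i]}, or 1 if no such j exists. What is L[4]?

   i    0    1    2    3    4    5    6    7
a[i]   12   11    3    6    1    9    9    5
L[i]    1    1    1    2    1    3    3    2

1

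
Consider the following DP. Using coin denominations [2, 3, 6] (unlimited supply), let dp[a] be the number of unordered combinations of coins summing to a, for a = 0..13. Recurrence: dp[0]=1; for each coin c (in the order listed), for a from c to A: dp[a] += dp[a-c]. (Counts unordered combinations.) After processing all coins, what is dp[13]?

3

after  coin     0     1     2     3     4     5     6     7     8     9    10    11    12    13
          2     1     0     1     0     1     0     1     0     1     0     1     0     1     0
          3     1     0     1     1     1     1     2     1     2     2     2     2     3     2
          6     1     0     1     1     1     1     3     1     3     3     3     3     6     3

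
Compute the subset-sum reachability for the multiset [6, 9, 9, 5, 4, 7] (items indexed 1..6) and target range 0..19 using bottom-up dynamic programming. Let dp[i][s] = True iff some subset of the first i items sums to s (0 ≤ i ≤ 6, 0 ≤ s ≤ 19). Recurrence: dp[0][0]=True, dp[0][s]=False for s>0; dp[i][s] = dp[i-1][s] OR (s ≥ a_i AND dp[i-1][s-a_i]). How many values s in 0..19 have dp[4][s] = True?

8

i\s   0   1   2   3   4   5   6   7   8   9  10  11  12  13  14  15  16  17  18  19
  0   T   F   F   F   F   F   F   F   F   F   F   F   F   F   F   F   F   F   F   F
  1   T   F   F   F   F   F   T   F   F   F   F   F   F   F   F   F   F   F   F   F
  2   T   F   F   F   F   F   T   F   F   T   F   F   F   F   F   T   F   F   F   F
  3   T   F   F   F   F   F   T   F   F   T   F   F   F   F   F   T   F   F   T   F
  4   T   F   F   F   F   T   T   F   F   T   F   T   F   F   T   T   F   F   T   F
  5   T   F   F   F   T   T   T   F   F   T   T   T   F   T   T   T   F   F   T   T
  6   T   F   F   F   T   T   T   T   F   T   T   T   T   T   T   T   T   T   T   T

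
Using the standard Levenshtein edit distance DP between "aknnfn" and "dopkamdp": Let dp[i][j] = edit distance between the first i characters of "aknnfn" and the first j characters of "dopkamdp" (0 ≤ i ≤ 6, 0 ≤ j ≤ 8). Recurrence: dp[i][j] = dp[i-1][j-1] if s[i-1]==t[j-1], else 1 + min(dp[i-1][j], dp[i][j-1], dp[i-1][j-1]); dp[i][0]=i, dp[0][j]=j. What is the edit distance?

7

   ''  d  o  p  k  a  m  d  p
''  0  1  2  3  4  5  6  7  8
 a  1  1  2  3  4  4  5  6  7
 k  2  2  2  3  3  4  5  6  7
 n  3  3  3  3  4  4  5  6  7
 n  4  4  4  4  4  5  5  6  7
 f  5  5  5  5  5  5  6  6  7
 n  6  6  6  6  6  6  6  7  7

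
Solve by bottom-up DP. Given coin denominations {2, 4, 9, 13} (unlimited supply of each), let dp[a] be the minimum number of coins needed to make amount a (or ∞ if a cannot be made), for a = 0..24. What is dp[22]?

2

 a  0  1  2  3  4  5  6  7  8  9 10 11 12 13 14 15 16 17 18 19 20 21 22 23 24
dp  0  -  1  -  1  -  2  -  2  1  3  2  3  1  4  2  4  2  2  3  3  3  2  4  3
(- denotes ∞ / unreachable)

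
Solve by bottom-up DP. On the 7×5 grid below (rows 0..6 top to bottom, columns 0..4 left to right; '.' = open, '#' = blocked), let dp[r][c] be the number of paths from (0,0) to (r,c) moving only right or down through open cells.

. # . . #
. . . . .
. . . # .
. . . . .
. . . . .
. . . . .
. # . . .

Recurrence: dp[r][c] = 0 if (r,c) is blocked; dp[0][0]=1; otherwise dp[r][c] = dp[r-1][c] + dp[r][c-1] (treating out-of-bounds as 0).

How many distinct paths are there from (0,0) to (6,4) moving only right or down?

r\c   0   1   2   3   4
  0   1   0   0   0   0
  1   1   1   1   1   1
  2   1   2   3   0   1
  3   1   3   6   6   7
  4   1   4  10  16  23
  5   1   5  15  31  54
  6   1   0  15  46 100

100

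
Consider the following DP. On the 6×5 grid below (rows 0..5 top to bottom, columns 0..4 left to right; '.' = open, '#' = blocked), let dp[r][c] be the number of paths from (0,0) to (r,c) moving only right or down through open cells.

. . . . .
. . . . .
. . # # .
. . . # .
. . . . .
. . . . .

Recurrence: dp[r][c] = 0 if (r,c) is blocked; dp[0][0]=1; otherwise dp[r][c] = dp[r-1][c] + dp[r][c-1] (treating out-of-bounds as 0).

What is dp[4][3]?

9

r\c   0   1   2   3   4
  0   1   1   1   1   1
  1   1   2   3   4   5
  2   1   3   0   0   5
  3   1   4   4   0   5
  4   1   5   9   9  14
  5   1   6  15  24  38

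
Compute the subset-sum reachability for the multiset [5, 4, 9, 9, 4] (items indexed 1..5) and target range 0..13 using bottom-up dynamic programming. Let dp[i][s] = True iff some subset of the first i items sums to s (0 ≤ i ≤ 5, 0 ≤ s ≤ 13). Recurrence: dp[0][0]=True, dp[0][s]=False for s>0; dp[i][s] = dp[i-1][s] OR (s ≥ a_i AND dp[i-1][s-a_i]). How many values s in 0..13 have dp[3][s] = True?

5

i\s   0   1   2   3   4   5   6   7   8   9  10  11  12  13
  0   T   F   F   F   F   F   F   F   F   F   F   F   F   F
  1   T   F   F   F   F   T   F   F   F   F   F   F   F   F
  2   T   F   F   F   T   T   F   F   F   T   F   F   F   F
  3   T   F   F   F   T   T   F   F   F   T   F   F   F   T
  4   T   F   F   F   T   T   F   F   F   T   F   F   F   T
  5   T   F   F   F   T   T   F   F   T   T   F   F   F   T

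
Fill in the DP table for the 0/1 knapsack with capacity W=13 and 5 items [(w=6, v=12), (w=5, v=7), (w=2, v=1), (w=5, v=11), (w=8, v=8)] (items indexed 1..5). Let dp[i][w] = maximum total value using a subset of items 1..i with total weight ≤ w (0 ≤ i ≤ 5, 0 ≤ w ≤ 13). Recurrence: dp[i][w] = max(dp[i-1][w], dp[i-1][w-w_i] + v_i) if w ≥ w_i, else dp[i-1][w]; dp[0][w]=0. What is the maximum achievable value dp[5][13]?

24

i\w   0   1   2   3   4   5   6   7   8   9  10  11  12  13
  0   0   0   0   0   0   0   0   0   0   0   0   0   0   0
  1   0   0   0   0   0   0  12  12  12  12  12  12  12  12
  2   0   0   0   0   0   7  12  12  12  12  12  19  19  19
  3   0   0   1   1   1   7  12  12  13  13  13  19  19  20
  4   0   0   1   1   1  11  12  12  13  13  18  23  23  24
  5   0   0   1   1   1  11  12  12  13  13  18  23  23  24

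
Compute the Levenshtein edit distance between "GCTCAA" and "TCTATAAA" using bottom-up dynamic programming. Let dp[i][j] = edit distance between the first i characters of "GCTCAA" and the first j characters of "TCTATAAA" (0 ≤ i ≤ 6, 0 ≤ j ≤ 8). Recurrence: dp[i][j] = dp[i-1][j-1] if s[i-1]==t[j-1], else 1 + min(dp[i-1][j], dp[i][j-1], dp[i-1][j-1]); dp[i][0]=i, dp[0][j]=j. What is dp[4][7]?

5

   ''  T  C  T  A  T  A  A  A
''  0  1  2  3  4  5  6  7  8
 G  1  1  2  3  4  5  6  7  8
 C  2  2  1  2  3  4  5  6  7
 T  3  2  2  1  2  3  4  5  6
 C  4  3  2  2  2  3  4  5  6
 A  5  4  3  3  2  3  3  4  5
 A  6  5  4  4  3  3  3  3  4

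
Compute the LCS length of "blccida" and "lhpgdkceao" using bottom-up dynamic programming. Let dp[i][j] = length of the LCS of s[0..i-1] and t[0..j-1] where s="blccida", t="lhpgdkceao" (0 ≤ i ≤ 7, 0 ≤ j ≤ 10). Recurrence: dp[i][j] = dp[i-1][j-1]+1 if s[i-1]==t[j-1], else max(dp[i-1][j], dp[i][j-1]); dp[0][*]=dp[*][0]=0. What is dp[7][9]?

   ''  l  h  p  g  d  k  c  e  a  o
''  0  0  0  0  0  0  0  0  0  0  0
 b  0  0  0  0  0  0  0  0  0  0  0
 l  0  1  1  1  1  1  1  1  1  1  1
 c  0  1  1  1  1  1  1  2  2  2  2
 c  0  1  1  1  1  1  1  2  2  2  2
 i  0  1  1  1  1  1  1  2  2  2  2
 d  0  1  1  1  1  2  2  2  2  2  2
 a  0  1  1  1  1  2  2  2  2  3  3

3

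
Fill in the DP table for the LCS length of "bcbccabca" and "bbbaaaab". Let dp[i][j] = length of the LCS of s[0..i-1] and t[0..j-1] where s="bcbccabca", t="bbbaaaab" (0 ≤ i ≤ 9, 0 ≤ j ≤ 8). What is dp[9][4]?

4

   ''  b  b  b  a  a  a  a  b
''  0  0  0  0  0  0  0  0  0
 b  0  1  1  1  1  1  1  1  1
 c  0  1  1  1  1  1  1  1  1
 b  0  1  2  2  2  2  2  2  2
 c  0  1  2  2  2  2  2  2  2
 c  0  1  2  2  2  2  2  2  2
 a  0  1  2  2  3  3  3  3  3
 b  0  1  2  3  3  3  3  3  4
 c  0  1  2  3  3  3  3  3  4
 a  0  1  2  3  4  4  4  4  4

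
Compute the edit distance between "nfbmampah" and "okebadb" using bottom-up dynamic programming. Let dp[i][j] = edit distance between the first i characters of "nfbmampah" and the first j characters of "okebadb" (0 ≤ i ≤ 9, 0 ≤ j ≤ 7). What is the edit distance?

8

   ''  o  k  e  b  a  d  b
''  0  1  2  3  4  5  6  7
 n  1  1  2  3  4  5  6  7
 f  2  2  2  3  4  5  6  7
 b  3  3  3  3  3  4  5  6
 m  4  4  4  4  4  4  5  6
 a  5  5  5  5  5  4  5  6
 m  6  6  6  6  6  5  5  6
 p  7  7  7  7  7  6  6  6
 a  8  8  8  8  8  7  7  7
 h  9  9  9  9  9  8  8  8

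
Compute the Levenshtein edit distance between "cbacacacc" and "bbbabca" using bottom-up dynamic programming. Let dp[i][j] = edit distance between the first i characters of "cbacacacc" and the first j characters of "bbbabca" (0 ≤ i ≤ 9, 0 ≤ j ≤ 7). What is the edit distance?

   ''  b  b  b  a  b  c  a
''  0  1  2  3  4  5  6  7
 c  1  1  2  3  4  5  5  6
 b  2  1  1  2  3  4  5  6
 a  3  2  2  2  2  3  4  5
 c  4  3  3  3  3  3  3  4
 a  5  4  4  4  3  4  4  3
 c  6  5  5  5  4  4  4  4
 a  7  6  6  6  5  5  5  4
 c  8  7  7  7  6  6  5  5
 c  9  8  8  8  7  7  6  6

6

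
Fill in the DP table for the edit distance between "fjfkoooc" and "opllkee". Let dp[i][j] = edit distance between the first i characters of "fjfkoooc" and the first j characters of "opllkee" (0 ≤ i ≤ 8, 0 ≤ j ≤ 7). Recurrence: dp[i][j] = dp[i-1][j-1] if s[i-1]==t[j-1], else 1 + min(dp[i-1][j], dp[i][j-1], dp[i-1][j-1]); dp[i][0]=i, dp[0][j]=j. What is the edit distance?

   ''  o  p  l  l  k  e  e
''  0  1  2  3  4  5  6  7
 f  1  1  2  3  4  5  6  7
 j  2  2  2  3  4  5  6  7
 f  3  3  3  3  4  5  6  7
 k  4  4  4  4  4  4  5  6
 o  5  4  5  5  5  5  5  6
 o  6  5  5  6  6  6  6  6
 o  7  6  6  6  7  7  7  7
 c  8  7  7  7  7  8  8  8

8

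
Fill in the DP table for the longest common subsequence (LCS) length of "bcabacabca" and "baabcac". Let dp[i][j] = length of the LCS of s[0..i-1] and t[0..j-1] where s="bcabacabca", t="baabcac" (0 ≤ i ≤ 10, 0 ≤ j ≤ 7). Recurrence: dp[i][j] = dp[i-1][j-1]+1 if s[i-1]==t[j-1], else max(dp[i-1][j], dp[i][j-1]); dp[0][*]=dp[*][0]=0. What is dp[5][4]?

3

   ''  b  a  a  b  c  a  c
''  0  0  0  0  0  0  0  0
 b  0  1  1  1  1  1  1  1
 c  0  1  1  1  1  2  2  2
 a  0  1  2  2  2  2  3  3
 b  0  1  2  2  3  3  3  3
 a  0  1  2  3  3  3  4  4
 c  0  1  2  3  3  4  4  5
 a  0  1  2  3  3  4  5  5
 b  0  1  2  3  4  4  5  5
 c  0  1  2  3  4  5  5  6
 a  0  1  2  3  4  5  6  6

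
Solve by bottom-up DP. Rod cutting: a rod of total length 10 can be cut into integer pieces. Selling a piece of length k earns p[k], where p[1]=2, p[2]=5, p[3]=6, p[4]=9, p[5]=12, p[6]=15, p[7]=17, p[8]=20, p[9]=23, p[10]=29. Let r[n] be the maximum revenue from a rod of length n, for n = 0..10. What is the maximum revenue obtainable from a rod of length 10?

   n    0    1    2    3    4    5    6    7    8    9   10
r[n]    0    2    5    7   10   12   15   17   20   23   29

29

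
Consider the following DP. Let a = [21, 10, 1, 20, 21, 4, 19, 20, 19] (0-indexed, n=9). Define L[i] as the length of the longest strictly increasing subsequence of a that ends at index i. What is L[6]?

   i    0    1    2    3    4    5    6    7    8
a[i]   21   10    1   20   21    4   19   20   19
L[i]    1    1    1    2    3    2    3    4    3

3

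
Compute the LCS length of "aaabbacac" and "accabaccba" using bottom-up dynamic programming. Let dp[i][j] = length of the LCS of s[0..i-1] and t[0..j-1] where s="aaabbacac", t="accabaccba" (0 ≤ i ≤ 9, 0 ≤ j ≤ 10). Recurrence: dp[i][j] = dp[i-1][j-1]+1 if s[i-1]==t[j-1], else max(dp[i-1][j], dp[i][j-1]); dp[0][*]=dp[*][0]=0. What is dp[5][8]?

3

   ''  a  c  c  a  b  a  c  c  b  a
''  0  0  0  0  0  0  0  0  0  0  0
 a  0  1  1  1  1  1  1  1  1  1  1
 a  0  1  1  1  2  2  2  2  2  2  2
 a  0  1  1  1  2  2  3  3  3  3  3
 b  0  1  1  1  2  3  3  3  3  4  4
 b  0  1  1  1  2  3  3  3  3  4  4
 a  0  1  1  1  2  3  4  4  4  4  5
 c  0  1  2  2  2  3  4  5  5  5  5
 a  0  1  2  2  3  3  4  5  5  5  6
 c  0  1  2  3  3  3  4  5  6  6  6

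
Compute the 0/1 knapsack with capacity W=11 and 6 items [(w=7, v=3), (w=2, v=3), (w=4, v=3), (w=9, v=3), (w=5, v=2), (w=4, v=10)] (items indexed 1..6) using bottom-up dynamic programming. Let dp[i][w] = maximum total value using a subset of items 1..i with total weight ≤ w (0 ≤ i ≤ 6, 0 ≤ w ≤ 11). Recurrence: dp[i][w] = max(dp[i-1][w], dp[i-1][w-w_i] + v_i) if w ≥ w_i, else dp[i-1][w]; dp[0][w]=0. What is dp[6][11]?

16

i\w   0   1   2   3   4   5   6   7   8   9  10  11
  0   0   0   0   0   0   0   0   0   0   0   0   0
  1   0   0   0   0   0   0   0   3   3   3   3   3
  2   0   0   3   3   3   3   3   3   3   6   6   6
  3   0   0   3   3   3   3   6   6   6   6   6   6
  4   0   0   3   3   3   3   6   6   6   6   6   6
  5   0   0   3   3   3   3   6   6   6   6   6   8
  6   0   0   3   3  10  10  13  13  13  13  16  16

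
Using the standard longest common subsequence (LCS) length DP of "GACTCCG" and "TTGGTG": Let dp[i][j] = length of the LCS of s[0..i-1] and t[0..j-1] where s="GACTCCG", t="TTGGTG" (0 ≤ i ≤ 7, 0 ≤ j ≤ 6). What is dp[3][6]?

   ''  T  T  G  G  T  G
''  0  0  0  0  0  0  0
 G  0  0  0  1  1  1  1
 A  0  0  0  1  1  1  1
 C  0  0  0  1  1  1  1
 T  0  1  1  1  1  2  2
 C  0  1  1  1  1  2  2
 C  0  1  1  1  1  2  2
 G  0  1  1  2  2  2  3

1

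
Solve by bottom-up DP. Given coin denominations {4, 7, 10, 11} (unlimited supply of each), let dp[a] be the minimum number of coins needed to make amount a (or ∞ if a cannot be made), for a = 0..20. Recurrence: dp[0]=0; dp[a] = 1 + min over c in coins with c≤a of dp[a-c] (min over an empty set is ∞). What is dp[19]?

3

 a  0  1  2  3  4  5  6  7  8  9 10 11 12 13 14 15 16 17 18 19 20
dp  0  -  -  -  1  -  -  1  2  -  1  1  3  -  2  2  4  2  2  3  2
(- denotes ∞ / unreachable)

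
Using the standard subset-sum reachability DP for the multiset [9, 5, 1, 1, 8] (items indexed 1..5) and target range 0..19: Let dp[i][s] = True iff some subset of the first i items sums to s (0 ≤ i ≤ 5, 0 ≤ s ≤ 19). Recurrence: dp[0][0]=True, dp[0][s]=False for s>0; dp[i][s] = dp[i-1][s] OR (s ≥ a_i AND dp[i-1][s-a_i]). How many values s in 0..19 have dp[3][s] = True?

8

i\s   0   1   2   3   4   5   6   7   8   9  10  11  12  13  14  15  16  17  18  19
  0   T   F   F   F   F   F   F   F   F   F   F   F   F   F   F   F   F   F   F   F
  1   T   F   F   F   F   F   F   F   F   T   F   F   F   F   F   F   F   F   F   F
  2   T   F   F   F   F   T   F   F   F   T   F   F   F   F   T   F   F   F   F   F
  3   T   T   F   F   F   T   T   F   F   T   T   F   F   F   T   T   F   F   F   F
  4   T   T   T   F   F   T   T   T   F   T   T   T   F   F   T   T   T   F   F   F
  5   T   T   T   F   F   T   T   T   T   T   T   T   F   T   T   T   T   T   T   T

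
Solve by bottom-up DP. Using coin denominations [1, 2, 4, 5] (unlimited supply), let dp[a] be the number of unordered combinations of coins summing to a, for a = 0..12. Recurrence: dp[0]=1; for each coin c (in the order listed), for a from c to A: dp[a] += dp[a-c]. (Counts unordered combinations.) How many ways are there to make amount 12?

24

after  coin     0     1     2     3     4     5     6     7     8     9    10    11    12
          1     1     1     1     1     1     1     1     1     1     1     1     1     1
          2     1     1     2     2     3     3     4     4     5     5     6     6     7
          4     1     1     2     2     4     4     6     6     9     9    12    12    16
          5     1     1     2     2     4     5     7     8    11    13    17    19    24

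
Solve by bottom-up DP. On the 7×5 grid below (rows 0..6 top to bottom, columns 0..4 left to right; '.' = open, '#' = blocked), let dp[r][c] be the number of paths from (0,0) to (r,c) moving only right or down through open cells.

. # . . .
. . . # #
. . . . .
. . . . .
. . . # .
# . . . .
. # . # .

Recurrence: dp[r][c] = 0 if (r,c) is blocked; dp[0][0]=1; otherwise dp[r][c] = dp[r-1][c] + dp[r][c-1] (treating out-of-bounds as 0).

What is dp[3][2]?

r\c   0   1   2   3   4
  0   1   0   0   0   0
  1   1   1   1   0   0
  2   1   2   3   3   3
  3   1   3   6   9  12
  4   1   4  10   0  12
  5   0   4  14  14  26
  6   0   0  14   0  26

6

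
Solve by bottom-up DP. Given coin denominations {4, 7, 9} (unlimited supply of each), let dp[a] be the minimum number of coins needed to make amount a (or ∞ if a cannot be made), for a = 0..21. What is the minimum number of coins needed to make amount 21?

3

 a  0  1  2  3  4  5  6  7  8  9 10 11 12 13 14 15 16 17 18 19 20 21
dp  0  -  -  -  1  -  -  1  2  1  -  2  3  2  2  3  2  3  2  4  3  3
(- denotes ∞ / unreachable)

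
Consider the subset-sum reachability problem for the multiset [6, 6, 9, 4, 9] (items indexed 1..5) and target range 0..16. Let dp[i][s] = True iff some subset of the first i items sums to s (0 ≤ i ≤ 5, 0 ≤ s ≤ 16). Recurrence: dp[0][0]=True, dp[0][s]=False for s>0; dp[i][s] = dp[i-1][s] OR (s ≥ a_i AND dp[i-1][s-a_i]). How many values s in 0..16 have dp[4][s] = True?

9

i\s   0   1   2   3   4   5   6   7   8   9  10  11  12  13  14  15  16
  0   T   F   F   F   F   F   F   F   F   F   F   F   F   F   F   F   F
  1   T   F   F   F   F   F   T   F   F   F   F   F   F   F   F   F   F
  2   T   F   F   F   F   F   T   F   F   F   F   F   T   F   F   F   F
  3   T   F   F   F   F   F   T   F   F   T   F   F   T   F   F   T   F
  4   T   F   F   F   T   F   T   F   F   T   T   F   T   T   F   T   T
  5   T   F   F   F   T   F   T   F   F   T   T   F   T   T   F   T   T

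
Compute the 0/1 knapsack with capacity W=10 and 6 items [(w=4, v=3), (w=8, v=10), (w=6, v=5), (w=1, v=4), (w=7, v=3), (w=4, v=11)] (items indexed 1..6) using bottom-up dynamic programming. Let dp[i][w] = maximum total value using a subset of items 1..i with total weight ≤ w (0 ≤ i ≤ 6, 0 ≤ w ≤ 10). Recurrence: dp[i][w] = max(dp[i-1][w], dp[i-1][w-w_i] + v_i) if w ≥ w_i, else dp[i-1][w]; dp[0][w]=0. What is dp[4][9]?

i\w   0   1   2   3   4   5   6   7   8   9  10
  0   0   0   0   0   0   0   0   0   0   0   0
  1   0   0   0   0   3   3   3   3   3   3   3
  2   0   0   0   0   3   3   3   3  10  10  10
  3   0   0   0   0   3   3   5   5  10  10  10
  4   0   4   4   4   4   7   7   9  10  14  14
  5   0   4   4   4   4   7   7   9  10  14  14
  6   0   4   4   4  11  15  15  15  15  18  18

14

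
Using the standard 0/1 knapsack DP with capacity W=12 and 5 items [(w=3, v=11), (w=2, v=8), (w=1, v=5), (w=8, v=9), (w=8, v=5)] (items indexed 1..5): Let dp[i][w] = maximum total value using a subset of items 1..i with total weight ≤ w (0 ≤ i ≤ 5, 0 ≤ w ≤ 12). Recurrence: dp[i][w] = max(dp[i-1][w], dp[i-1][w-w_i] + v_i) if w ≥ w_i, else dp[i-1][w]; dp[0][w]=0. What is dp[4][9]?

i\w   0   1   2   3   4   5   6   7   8   9  10  11  12
  0   0   0   0   0   0   0   0   0   0   0   0   0   0
  1   0   0   0  11  11  11  11  11  11  11  11  11  11
  2   0   0   8  11  11  19  19  19  19  19  19  19  19
  3   0   5   8  13  16  19  24  24  24  24  24  24  24
  4   0   5   8  13  16  19  24  24  24  24  24  24  25
  5   0   5   8  13  16  19  24  24  24  24  24  24  25

24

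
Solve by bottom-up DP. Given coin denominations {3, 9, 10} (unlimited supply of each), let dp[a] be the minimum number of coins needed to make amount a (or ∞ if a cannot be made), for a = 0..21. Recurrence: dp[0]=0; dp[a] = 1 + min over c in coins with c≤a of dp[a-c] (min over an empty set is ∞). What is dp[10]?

1

 a  0  1  2  3  4  5  6  7  8  9 10 11 12 13 14 15 16 17 18 19 20 21
dp  0  -  -  1  -  -  2  -  -  1  1  -  2  2  -  3  3  -  2  2  2  3
(- denotes ∞ / unreachable)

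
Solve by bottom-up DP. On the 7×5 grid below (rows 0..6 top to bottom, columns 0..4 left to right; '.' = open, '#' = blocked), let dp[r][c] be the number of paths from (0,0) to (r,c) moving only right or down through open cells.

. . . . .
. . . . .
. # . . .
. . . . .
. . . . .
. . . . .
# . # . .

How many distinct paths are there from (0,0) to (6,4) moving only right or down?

r\c   0   1   2   3   4
  0   1   1   1   1   1
  1   1   2   3   4   5
  2   1   0   3   7  12
  3   1   1   4  11  23
  4   1   2   6  17  40
  5   1   3   9  26  66
  6   0   3   0  26  92

92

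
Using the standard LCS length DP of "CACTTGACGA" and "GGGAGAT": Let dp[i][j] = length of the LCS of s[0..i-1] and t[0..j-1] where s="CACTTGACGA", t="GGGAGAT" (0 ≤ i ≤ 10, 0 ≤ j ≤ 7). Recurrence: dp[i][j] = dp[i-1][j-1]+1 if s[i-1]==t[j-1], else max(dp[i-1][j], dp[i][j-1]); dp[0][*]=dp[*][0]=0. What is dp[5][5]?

1

   ''  G  G  G  A  G  A  T
''  0  0  0  0  0  0  0  0
 C  0  0  0  0  0  0  0  0
 A  0  0  0  0  1  1  1  1
 C  0  0  0  0  1  1  1  1
 T  0  0  0  0  1  1  1  2
 T  0  0  0  0  1  1  1  2
 G  0  1  1  1  1  2  2  2
 A  0  1  1  1  2  2  3  3
 C  0  1  1  1  2  2  3  3
 G  0  1  2  2  2  3  3  3
 A  0  1  2  2  3  3  4  4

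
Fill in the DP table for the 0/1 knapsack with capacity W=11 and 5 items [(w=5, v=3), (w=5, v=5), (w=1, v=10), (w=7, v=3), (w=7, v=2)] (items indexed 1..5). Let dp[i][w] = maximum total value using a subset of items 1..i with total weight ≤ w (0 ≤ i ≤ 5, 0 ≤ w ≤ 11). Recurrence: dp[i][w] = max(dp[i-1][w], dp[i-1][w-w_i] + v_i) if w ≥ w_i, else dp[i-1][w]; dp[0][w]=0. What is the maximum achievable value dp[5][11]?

i\w   0   1   2   3   4   5   6   7   8   9  10  11
  0   0   0   0   0   0   0   0   0   0   0   0   0
  1   0   0   0   0   0   3   3   3   3   3   3   3
  2   0   0   0   0   0   5   5   5   5   5   8   8
  3   0  10  10  10  10  10  15  15  15  15  15  18
  4   0  10  10  10  10  10  15  15  15  15  15  18
  5   0  10  10  10  10  10  15  15  15  15  15  18

18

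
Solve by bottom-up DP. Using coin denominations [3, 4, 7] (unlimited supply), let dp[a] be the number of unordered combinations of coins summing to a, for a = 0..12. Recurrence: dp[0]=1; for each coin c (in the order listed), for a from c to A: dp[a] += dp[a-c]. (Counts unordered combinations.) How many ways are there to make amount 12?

after  coin     0     1     2     3     4     5     6     7     8     9    10    11    12
          3     1     0     0     1     0     0     1     0     0     1     0     0     1
          4     1     0     0     1     1     0     1     1     1     1     1     1     2
          7     1     0     0     1     1     0     1     2     1     1     2     2     2

2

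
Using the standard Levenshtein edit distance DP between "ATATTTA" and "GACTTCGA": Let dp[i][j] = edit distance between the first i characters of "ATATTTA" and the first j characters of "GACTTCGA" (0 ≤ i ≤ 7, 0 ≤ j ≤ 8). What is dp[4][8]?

6

   ''  G  A  C  T  T  C  G  A
''  0  1  2  3  4  5  6  7  8
 A  1  1  1  2  3  4  5  6  7
 T  2  2  2  2  2  3  4  5  6
 A  3  3  2  3  3  3  4  5  5
 T  4  4  3  3  3  3  4  5  6
 T  5  5  4  4  3  3  4  5  6
 T  6  6  5  5  4  3  4  5  6
 A  7  7  6  6  5  4  4  5  5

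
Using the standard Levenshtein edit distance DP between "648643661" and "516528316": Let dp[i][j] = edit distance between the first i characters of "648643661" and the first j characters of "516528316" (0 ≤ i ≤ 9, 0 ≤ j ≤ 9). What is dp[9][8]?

7

   ''  5  1  6  5  2  8  3  1  6
''  0  1  2  3  4  5  6  7  8  9
 6  1  1  2  2  3  4  5  6  7  8
 4  2  2  2  3  3  4  5  6  7  8
 8  3  3  3  3  4  4  4  5  6  7
 6  4  4  4  3  4  5  5  5  6  6
 4  5  5  5  4  4  5  6  6  6  7
 3  6  6  6  5  5  5  6  6  7  7
 6  7  7  7  6  6  6  6  7  7  7
 6  8  8  8  7  7  7  7  7  8  7
 1  9  9  8  8  8  8  8  8  7  8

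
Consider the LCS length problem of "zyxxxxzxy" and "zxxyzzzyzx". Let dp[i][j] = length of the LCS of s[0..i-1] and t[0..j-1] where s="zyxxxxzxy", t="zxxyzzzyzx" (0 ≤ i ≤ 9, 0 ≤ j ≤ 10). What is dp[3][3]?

2

   ''  z  x  x  y  z  z  z  y  z  x
''  0  0  0  0  0  0  0  0  0  0  0
 z  0  1  1  1  1  1  1  1  1  1  1
 y  0  1  1  1  2  2  2  2  2  2  2
 x  0  1  2  2  2  2  2  2  2  2  3
 x  0  1  2  3  3  3  3  3  3  3  3
 x  0  1  2  3  3  3  3  3  3  3  4
 x  0  1  2  3  3  3  3  3  3  3  4
 z  0  1  2  3  3  4  4  4  4  4  4
 x  0  1  2  3  3  4  4  4  4  4  5
 y  0  1  2  3  4  4  4  4  5  5  5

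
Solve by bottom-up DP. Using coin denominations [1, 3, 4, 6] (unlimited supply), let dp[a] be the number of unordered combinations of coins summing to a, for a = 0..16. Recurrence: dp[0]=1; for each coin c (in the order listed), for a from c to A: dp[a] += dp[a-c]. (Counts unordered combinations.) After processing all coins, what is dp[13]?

after  coin     0     1     2     3     4     5     6     7     8     9    10    11    12    13    14    15    16
          1     1     1     1     1     1     1     1     1     1     1     1     1     1     1     1     1     1
          3     1     1     1     2     2     2     3     3     3     4     4     4     5     5     5     6     6
          4     1     1     1     2     3     3     4     5     6     7     8     9    11    12    13    15    17
          6     1     1     1     2     3     3     5     6     7     9    11    12    16    18    20    24    28

18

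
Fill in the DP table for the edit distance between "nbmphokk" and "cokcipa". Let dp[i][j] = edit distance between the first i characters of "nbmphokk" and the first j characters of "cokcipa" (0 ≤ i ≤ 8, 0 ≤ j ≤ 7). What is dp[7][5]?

   ''  c  o  k  c  i  p  a
''  0  1  2  3  4  5  6  7
 n  1  1  2  3  4  5  6  7
 b  2  2  2  3  4  5  6  7
 m  3  3  3  3  4  5  6  7
 p  4  4  4  4  4  5  5  6
 h  5  5  5  5  5  5  6  6
 o  6  6  5  6  6  6  6  7
 k  7  7  6  5  6  7  7  7
 k  8  8  7  6  6  7  8  8

7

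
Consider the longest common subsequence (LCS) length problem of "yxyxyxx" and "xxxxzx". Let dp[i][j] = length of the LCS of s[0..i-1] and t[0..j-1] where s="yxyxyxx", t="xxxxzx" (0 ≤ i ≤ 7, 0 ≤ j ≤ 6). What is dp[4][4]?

2

   ''  x  x  x  x  z  x
''  0  0  0  0  0  0  0
 y  0  0  0  0  0  0  0
 x  0  1  1  1  1  1  1
 y  0  1  1  1  1  1  1
 x  0  1  2  2  2  2  2
 y  0  1  2  2  2  2  2
 x  0  1  2  3  3  3  3
 x  0  1  2  3  4  4  4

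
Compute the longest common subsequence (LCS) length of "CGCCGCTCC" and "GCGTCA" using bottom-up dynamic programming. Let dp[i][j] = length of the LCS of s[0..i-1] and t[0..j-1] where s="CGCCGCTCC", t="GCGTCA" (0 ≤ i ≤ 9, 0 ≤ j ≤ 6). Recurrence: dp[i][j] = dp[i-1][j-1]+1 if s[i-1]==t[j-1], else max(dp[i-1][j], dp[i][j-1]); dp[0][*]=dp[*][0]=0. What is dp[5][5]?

   ''  G  C  G  T  C  A
''  0  0  0  0  0  0  0
 C  0  0  1  1  1  1  1
 G  0  1  1  2  2  2  2
 C  0  1  2  2  2  3  3
 C  0  1  2  2  2  3  3
 G  0  1  2  3  3  3  3
 C  0  1  2  3  3  4  4
 T  0  1  2  3  4  4  4
 C  0  1  2  3  4  5  5
 C  0  1  2  3  4  5  5

3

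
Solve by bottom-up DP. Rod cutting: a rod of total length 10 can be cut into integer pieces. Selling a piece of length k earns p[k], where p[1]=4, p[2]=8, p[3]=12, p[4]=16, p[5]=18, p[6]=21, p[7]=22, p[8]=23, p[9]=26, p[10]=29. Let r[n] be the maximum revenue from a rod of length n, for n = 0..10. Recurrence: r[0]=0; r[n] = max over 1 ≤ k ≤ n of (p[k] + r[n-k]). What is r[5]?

   n    0    1    2    3    4    5    6    7    8    9   10
r[n]    0    4    8   12   16   20   24   28   32   36   40

20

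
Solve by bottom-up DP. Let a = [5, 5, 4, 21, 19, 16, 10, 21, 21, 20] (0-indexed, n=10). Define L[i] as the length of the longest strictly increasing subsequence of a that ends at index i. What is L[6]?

2

   i    0    1    2    3    4    5    6    7    8    9
a[i]    5    5    4   21   19   16   10   21   21   20
L[i]    1    1    1    2    2    2    2    3    3    3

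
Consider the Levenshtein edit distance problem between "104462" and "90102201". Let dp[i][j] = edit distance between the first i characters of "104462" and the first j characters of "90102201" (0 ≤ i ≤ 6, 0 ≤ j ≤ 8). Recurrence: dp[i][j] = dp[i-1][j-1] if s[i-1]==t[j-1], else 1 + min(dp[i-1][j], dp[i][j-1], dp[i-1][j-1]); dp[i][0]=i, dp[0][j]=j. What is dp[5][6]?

5

   ''  9  0  1  0  2  2  0  1
''  0  1  2  3  4  5  6  7  8
 1  1  1  2  2  3  4  5  6  7
 0  2  2  1  2  2  3  4  5  6
 4  3  3  2  2  3  3  4  5  6
 4  4  4  3  3  3  4  4  5  6
 6  5  5  4  4  4  4  5  5  6
 2  6  6  5  5  5  4  4  5  6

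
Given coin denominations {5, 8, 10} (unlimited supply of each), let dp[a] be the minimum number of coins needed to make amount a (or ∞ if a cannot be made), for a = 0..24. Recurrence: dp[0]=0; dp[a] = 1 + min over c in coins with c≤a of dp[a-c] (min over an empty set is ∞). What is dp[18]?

 a  0  1  2  3  4  5  6  7  8  9 10 11 12 13 14 15 16 17 18 19 20 21 22 23 24
dp  0  -  -  -  -  1  -  -  1  -  1  -  -  2  -  2  2  -  2  -  2  3  -  3  3
(- denotes ∞ / unreachable)

2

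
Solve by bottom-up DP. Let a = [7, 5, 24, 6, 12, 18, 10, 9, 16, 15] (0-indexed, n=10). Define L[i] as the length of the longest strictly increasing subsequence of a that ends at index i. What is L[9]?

4

   i    0    1    2    3    4    5    6    7    8    9
a[i]    7    5   24    6   12   18   10    9   16   15
L[i]    1    1    2    2    3    4    3    3    4    4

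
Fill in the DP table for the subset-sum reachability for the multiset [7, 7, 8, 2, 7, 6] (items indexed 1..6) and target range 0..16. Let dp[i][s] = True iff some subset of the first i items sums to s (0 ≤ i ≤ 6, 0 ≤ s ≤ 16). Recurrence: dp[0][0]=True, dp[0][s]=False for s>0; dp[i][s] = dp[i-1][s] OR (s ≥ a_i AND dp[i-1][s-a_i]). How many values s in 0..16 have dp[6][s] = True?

11

i\s   0   1   2   3   4   5   6   7   8   9  10  11  12  13  14  15  16
  0   T   F   F   F   F   F   F   F   F   F   F   F   F   F   F   F   F
  1   T   F   F   F   F   F   F   T   F   F   F   F   F   F   F   F   F
  2   T   F   F   F   F   F   F   T   F   F   F   F   F   F   T   F   F
  3   T   F   F   F   F   F   F   T   T   F   F   F   F   F   T   T   F
  4   T   F   T   F   F   F   F   T   T   T   T   F   F   F   T   T   T
  5   T   F   T   F   F   F   F   T   T   T   T   F   F   F   T   T   T
  6   T   F   T   F   F   F   T   T   T   T   T   F   F   T   T   T   T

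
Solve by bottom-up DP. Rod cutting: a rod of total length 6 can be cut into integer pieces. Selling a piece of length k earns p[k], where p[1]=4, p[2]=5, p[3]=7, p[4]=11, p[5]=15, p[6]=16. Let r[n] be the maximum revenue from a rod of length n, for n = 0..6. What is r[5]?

   n    0    1    2    3    4    5    6
r[n]    0    4    8   12   16   20   24

20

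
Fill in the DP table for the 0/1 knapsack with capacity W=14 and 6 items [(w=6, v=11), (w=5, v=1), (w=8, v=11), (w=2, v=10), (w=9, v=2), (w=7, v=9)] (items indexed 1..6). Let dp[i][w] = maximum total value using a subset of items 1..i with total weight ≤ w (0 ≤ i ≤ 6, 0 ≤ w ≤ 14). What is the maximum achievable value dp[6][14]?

i\w   0   1   2   3   4   5   6   7   8   9  10  11  12  13  14
  0   0   0   0   0   0   0   0   0   0   0   0   0   0   0   0
  1   0   0   0   0   0   0  11  11  11  11  11  11  11  11  11
  2   0   0   0   0   0   1  11  11  11  11  11  12  12  12  12
  3   0   0   0   0   0   1  11  11  11  11  11  12  12  12  22
  4   0   0  10  10  10  10  11  11  21  21  21  21  21  22  22
  5   0   0  10  10  10  10  11  11  21  21  21  21  21  22  22
  6   0   0  10  10  10  10  11  11  21  21  21  21  21  22  22

22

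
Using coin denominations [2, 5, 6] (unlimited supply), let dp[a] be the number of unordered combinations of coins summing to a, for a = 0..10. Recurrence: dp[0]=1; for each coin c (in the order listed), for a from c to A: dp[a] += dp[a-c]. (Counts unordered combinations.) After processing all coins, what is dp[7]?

1

after  coin     0     1     2     3     4     5     6     7     8     9    10
          2     1     0     1     0     1     0     1     0     1     0     1
          5     1     0     1     0     1     1     1     1     1     1     2
          6     1     0     1     0     1     1     2     1     2     1     3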